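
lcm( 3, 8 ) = 24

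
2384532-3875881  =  -1491349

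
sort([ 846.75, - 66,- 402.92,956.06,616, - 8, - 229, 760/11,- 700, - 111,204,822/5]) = [ - 700, - 402.92, - 229, - 111, - 66, - 8, 760/11,822/5,204,616 , 846.75,956.06 ]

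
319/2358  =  319/2358 = 0.14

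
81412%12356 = 7276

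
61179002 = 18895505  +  42283497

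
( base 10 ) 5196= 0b1010001001100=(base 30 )5n6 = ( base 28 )6hg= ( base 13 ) 2499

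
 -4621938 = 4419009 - 9040947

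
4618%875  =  243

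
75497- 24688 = 50809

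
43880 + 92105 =135985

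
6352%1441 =588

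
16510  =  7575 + 8935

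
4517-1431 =3086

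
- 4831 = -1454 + - 3377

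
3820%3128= 692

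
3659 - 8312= - 4653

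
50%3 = 2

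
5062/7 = 5062/7=723.14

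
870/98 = 435/49= 8.88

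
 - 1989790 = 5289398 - 7279188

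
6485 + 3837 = 10322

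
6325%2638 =1049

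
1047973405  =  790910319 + 257063086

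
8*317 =2536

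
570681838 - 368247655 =202434183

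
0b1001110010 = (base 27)n5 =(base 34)ie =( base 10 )626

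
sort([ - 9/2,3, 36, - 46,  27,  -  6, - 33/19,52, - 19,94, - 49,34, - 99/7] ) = [ - 49,-46 ,- 19, - 99/7, - 6,- 9/2,-33/19,3,27,  34, 36 , 52,  94] 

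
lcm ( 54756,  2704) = 219024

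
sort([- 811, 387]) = [ - 811,  387 ]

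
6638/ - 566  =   - 3319/283= - 11.73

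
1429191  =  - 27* ( - 52933 )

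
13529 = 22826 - 9297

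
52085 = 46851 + 5234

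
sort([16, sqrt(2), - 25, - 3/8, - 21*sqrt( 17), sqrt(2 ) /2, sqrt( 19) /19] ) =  [ - 21 *sqrt( 17 ), - 25, - 3/8,sqrt( 19)/19, sqrt( 2 )/2,  sqrt( 2 ),16 ] 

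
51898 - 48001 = 3897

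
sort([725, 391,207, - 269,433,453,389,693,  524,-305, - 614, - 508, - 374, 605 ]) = [  -  614, - 508 , - 374, - 305, - 269 , 207,389,  391,433,453,524,605, 693,725 ]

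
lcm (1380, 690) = 1380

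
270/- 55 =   -  54/11 = - 4.91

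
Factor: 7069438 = 2^1 *67^1*52757^1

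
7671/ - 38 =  -202+5/38 = -  201.87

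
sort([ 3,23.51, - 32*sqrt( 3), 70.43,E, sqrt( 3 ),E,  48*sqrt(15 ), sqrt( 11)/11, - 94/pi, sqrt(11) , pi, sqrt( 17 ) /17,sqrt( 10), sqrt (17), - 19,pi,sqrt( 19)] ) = [  -  32* sqrt ( 3 ), - 94/pi, - 19, sqrt( 17)/17, sqrt( 11)/11,sqrt( 3),E,  E,  3, pi,pi, sqrt( 10), sqrt( 11),sqrt( 17), sqrt(19),23.51, 70.43,48 * sqrt( 15)]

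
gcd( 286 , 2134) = 22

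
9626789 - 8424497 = 1202292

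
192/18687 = 64/6229 = 0.01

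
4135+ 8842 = 12977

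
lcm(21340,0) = 0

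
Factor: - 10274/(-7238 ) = 467/329 = 7^( - 1 )*47^( - 1)*467^1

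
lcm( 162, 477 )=8586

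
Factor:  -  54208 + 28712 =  - 25496 = -  2^3*3187^1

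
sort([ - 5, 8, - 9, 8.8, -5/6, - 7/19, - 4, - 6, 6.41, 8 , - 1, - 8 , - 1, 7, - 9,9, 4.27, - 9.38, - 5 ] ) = [ - 9.38,-9, - 9, - 8 , - 6, - 5, - 5,-4,-1, - 1, - 5/6  ,  -  7/19, 4.27,6.41,7, 8 , 8,8.8,9]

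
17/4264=17/4264 = 0.00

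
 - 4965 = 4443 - 9408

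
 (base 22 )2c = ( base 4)320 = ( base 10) 56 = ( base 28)20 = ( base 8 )70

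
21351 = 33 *647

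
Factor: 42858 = 2^1 * 3^2*2381^1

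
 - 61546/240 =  - 257 + 67/120 = -256.44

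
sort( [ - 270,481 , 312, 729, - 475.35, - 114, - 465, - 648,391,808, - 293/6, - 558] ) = [ - 648, - 558, - 475.35, - 465,-270, - 114, - 293/6, 312,391, 481,729, 808] 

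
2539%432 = 379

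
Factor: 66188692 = 2^2*16547173^1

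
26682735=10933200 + 15749535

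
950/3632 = 475/1816  =  0.26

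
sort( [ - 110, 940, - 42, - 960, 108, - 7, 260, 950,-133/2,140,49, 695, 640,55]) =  [ - 960, - 110, - 133/2,  -  42, -7, 49, 55 , 108,140, 260, 640,  695,940, 950]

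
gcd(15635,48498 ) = 59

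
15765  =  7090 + 8675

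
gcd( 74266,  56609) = 1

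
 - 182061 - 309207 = -491268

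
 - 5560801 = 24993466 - 30554267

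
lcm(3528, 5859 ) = 328104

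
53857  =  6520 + 47337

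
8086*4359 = 35246874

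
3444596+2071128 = 5515724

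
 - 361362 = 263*(- 1374)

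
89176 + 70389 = 159565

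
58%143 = 58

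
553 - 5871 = -5318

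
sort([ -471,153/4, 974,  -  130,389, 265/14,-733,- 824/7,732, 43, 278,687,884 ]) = [ - 733, - 471 , - 130,-824/7,265/14,153/4,43,278, 389,687,732, 884, 974 ] 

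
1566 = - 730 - -2296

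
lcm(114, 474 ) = 9006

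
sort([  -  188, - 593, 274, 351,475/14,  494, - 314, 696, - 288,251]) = [ - 593, - 314, - 288, - 188, 475/14,  251,274,  351,494,  696]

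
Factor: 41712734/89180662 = 7^1*53^(- 1 )*103^1*28927^1*841327^( - 1 )=20856367/44590331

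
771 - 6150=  - 5379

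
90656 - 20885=69771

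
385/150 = 2+ 17/30 = 2.57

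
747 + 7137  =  7884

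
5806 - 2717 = 3089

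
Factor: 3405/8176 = 2^(  -  4)*3^1*5^1*7^( - 1 ) * 73^( - 1)*227^1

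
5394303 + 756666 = 6150969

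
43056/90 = 2392/5 = 478.40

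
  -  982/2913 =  - 982/2913 = - 0.34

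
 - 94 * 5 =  - 470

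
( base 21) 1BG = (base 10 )688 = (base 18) 224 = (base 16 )2B0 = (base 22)196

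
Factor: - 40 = -2^3*5^1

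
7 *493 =3451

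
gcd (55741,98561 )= 1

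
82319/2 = 41159  +  1/2 = 41159.50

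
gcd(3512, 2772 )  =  4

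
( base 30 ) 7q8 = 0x1bb0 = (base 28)914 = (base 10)7088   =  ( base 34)64g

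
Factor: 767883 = 3^1*255961^1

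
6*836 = 5016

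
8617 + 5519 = 14136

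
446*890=396940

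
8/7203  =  8/7203 = 0.00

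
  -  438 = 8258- 8696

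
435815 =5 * 87163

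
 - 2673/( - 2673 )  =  1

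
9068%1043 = 724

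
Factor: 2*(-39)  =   - 78 = -2^1*3^1*13^1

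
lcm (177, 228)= 13452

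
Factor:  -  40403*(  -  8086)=326698658 = 2^1*11^1*13^1*311^1*3673^1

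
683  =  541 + 142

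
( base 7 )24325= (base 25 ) a3f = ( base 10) 6340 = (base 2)1100011000100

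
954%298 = 60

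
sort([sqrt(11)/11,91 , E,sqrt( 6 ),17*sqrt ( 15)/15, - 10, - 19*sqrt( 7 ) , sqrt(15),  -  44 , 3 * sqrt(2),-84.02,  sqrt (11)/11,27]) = [  -  84.02,  -  19 * sqrt( 7 ), - 44,-10,sqrt( 11 )/11, sqrt(11) /11,sqrt(6 ),E,sqrt(15), 3*sqrt(2),17*sqrt(15 ) /15,  27,91 ]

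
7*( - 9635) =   -  67445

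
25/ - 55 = -5/11  =  - 0.45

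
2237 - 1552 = 685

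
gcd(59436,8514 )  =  18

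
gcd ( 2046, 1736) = 62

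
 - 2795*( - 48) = 134160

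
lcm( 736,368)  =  736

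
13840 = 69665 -55825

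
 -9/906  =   - 1+299/302= - 0.01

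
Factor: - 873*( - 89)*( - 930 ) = - 2^1 * 3^3*5^1*31^1*  89^1*97^1 = - 72258210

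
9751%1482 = 859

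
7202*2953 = 21267506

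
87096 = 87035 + 61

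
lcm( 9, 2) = 18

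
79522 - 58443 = 21079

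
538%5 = 3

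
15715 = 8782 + 6933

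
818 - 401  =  417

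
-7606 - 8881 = -16487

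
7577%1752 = 569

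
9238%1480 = 358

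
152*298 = 45296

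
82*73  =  5986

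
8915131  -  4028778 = 4886353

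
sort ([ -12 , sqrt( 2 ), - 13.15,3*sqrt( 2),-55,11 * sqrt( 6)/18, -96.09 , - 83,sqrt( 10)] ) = [ - 96.09, - 83,- 55, - 13.15, - 12,sqrt ( 2), 11*sqrt ( 6)/18,sqrt( 10), 3*sqrt( 2) ]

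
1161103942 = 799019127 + 362084815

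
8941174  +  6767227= 15708401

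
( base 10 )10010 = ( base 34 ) 8me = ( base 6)114202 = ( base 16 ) 271A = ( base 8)23432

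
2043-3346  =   - 1303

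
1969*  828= 1630332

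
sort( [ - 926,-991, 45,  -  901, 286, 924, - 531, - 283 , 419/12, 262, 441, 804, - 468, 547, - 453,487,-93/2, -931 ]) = [  -  991 , - 931, - 926,  -  901, - 531, - 468, - 453, - 283, - 93/2,  419/12, 45, 262, 286,441,487, 547, 804, 924] 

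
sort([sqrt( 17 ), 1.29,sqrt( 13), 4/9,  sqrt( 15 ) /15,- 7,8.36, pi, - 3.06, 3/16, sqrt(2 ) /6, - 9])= [ - 9, - 7, - 3.06,3/16,sqrt (2)/6,sqrt ( 15 ) /15, 4/9,1.29, pi,  sqrt( 13), sqrt(17 ), 8.36 ]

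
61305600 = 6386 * 9600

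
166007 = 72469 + 93538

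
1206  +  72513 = 73719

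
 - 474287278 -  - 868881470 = 394594192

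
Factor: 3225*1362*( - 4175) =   -  2^1*3^2*5^4*43^1*167^1*227^1=- 18338478750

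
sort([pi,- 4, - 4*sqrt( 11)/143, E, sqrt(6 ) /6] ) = [ - 4, - 4*sqrt( 11)/143, sqrt( 6 ) /6,E,pi]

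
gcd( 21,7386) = 3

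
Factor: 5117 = 7^1*17^1*43^1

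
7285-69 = 7216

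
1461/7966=1461/7966 = 0.18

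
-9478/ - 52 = 4739/26 = 182.27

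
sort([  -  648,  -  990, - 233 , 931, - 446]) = [ - 990,- 648, - 446,-233,931]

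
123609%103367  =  20242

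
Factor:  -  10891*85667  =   - 10891^1* 85667^1 =-932999297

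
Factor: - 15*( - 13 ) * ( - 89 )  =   - 3^1 * 5^1 * 13^1*89^1 = - 17355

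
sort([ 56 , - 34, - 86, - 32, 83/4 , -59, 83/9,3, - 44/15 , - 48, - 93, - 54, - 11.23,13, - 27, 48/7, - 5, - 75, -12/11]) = [-93,- 86, - 75, - 59 ,-54, - 48, - 34, - 32,-27, - 11.23, - 5, - 44/15, - 12/11 , 3, 48/7,83/9,  13, 83/4, 56 ] 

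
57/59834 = 57/59834=0.00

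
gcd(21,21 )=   21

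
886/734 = 1 + 76/367 = 1.21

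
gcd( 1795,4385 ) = 5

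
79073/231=342+71/231 = 342.31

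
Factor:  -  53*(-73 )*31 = 119939 = 31^1*53^1 *73^1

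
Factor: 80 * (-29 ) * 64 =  - 148480  =  - 2^10*5^1*29^1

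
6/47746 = 3/23873 = 0.00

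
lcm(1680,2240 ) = 6720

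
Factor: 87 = 3^1*29^1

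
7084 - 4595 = 2489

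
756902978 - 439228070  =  317674908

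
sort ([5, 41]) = [5, 41]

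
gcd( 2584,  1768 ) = 136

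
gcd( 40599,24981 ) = 3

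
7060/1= 7060=7060.00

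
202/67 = 3+1/67=3.01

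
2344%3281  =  2344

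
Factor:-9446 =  - 2^1*4723^1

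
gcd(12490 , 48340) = 10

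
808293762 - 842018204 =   -  33724442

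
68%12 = 8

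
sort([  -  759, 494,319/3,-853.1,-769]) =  [-853.1 , - 769 , - 759, 319/3,494]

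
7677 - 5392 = 2285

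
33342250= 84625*394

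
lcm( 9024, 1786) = 171456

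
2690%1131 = 428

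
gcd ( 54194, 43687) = 553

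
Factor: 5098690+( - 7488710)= - 2^2*5^1*73^1 * 1637^1=- 2390020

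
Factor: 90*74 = 6660 = 2^2  *  3^2*5^1*37^1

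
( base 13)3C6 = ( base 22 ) 189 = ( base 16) 29d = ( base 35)J4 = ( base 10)669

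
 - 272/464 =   -  1 + 12/29  =  -0.59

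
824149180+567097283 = 1391246463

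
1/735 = 1/735 = 0.00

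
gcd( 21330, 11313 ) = 27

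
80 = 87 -7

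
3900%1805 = 290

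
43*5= 215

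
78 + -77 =1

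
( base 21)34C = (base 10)1419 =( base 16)58B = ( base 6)10323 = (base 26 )22f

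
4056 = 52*78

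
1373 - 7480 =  -6107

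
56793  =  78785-21992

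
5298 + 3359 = 8657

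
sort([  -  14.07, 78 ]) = [- 14.07, 78]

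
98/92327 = 98/92327 = 0.00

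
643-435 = 208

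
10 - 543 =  - 533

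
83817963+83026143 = 166844106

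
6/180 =1/30 = 0.03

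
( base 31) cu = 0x192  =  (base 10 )402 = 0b110010010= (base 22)I6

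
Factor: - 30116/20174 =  -15058/10087  =  - 2^1*7^( - 1) * 11^ ( - 1)*131^(  -  1) * 7529^1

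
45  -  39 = 6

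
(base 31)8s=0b100010100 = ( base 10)276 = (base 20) dg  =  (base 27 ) a6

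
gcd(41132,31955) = 7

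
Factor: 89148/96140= 3^1*5^( - 1)*11^(-1 )*17^1 = 51/55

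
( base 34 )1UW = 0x8a0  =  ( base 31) 297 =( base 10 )2208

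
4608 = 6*768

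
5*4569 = 22845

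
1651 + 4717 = 6368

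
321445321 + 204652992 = 526098313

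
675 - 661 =14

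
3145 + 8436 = 11581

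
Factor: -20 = -2^2  *5^1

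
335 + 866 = 1201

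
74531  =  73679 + 852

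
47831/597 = 80  +  71/597= 80.12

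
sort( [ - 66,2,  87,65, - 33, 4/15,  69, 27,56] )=[ -66, - 33, 4/15,2,27,56,  65, 69, 87 ] 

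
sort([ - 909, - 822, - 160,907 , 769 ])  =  [ - 909, - 822, - 160, 769,907 ] 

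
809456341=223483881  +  585972460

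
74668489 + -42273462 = 32395027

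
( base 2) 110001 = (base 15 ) 34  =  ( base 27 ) 1M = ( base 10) 49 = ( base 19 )2B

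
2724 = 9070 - 6346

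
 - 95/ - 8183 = 95/8183=0.01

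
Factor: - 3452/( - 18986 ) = 2^1 *11^( - 1)=2/11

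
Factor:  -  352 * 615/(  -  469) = 216480/469 = 2^5 * 3^1*5^1*7^( - 1)*11^1* 41^1*67^( - 1)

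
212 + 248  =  460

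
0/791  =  0 =0.00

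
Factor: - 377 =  - 13^1*29^1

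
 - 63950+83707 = 19757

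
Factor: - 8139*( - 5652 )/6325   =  2^2*3^3*5^( - 2 )*11^(-1)*23^( - 1 )*157^1*2713^1 =46001628/6325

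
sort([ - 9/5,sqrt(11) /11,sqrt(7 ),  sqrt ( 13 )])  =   [-9/5,sqrt ( 11 )/11, sqrt( 7 ),sqrt( 13)]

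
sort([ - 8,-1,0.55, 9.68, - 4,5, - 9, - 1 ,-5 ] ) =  [-9,- 8 , - 5, - 4,  -  1,- 1, 0.55,  5,9.68]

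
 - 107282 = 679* ( - 158)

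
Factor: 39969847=2381^1 * 16787^1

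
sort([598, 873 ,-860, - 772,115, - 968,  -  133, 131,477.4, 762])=[ - 968, - 860, - 772, - 133, 115, 131, 477.4, 598,762, 873]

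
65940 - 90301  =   - 24361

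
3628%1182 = 82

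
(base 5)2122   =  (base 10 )287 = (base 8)437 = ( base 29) 9q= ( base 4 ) 10133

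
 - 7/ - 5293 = 7/5293 = 0.00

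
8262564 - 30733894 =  - 22471330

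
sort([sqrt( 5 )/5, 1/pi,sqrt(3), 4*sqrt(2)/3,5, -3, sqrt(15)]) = [ - 3 , 1/pi, sqrt( 5) /5,sqrt( 3 ),4*sqrt(2)/3,sqrt (15 ) , 5] 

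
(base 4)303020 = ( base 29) 3po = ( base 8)6310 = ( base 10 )3272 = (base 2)110011001000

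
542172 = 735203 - 193031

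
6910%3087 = 736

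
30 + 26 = 56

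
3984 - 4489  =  -505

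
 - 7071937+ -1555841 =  -8627778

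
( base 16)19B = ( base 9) 506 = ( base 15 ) 1c6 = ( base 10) 411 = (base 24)H3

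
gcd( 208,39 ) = 13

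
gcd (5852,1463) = 1463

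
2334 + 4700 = 7034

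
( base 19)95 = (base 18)9e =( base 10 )176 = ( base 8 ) 260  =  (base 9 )215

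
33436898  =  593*56386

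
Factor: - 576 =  - 2^6*3^2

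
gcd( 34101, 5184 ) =81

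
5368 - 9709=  - 4341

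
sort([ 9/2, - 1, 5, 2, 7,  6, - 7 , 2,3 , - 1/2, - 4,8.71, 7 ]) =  [ - 7,-4, - 1,-1/2 , 2,2,3, 9/2,  5, 6,7 , 7 , 8.71 ] 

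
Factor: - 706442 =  - 2^1*11^1*163^1 *197^1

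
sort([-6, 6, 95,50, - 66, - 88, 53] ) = [ - 88,  -  66,  -  6, 6,50, 53  ,  95]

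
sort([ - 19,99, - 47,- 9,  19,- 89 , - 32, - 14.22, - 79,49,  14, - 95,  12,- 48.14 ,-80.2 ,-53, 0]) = [ - 95, - 89, - 80.2, - 79 , - 53, - 48.14, - 47, -32 , - 19 , - 14.22,  -  9,0, 12 , 14,  19, 49, 99]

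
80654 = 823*98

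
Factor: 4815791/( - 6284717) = -4815791^1*6284717^(-1) 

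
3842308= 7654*502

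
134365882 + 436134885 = 570500767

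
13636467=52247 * 261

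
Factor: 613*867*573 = 3^2*17^2 * 191^1*613^1=304532883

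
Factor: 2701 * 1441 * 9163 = 7^2*11^2 * 17^1 * 37^1 * 73^1 * 131^1 = 35663687983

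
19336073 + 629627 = 19965700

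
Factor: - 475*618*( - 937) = 2^1*3^1*5^2*19^1*103^1*937^1 = 275056350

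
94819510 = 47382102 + 47437408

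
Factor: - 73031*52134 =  - 3807398154 = -  2^1*3^1*7^1*8689^1 * 10433^1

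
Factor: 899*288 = 258912 = 2^5*3^2*29^1*31^1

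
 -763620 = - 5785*132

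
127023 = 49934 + 77089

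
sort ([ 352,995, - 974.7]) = [ - 974.7,  352,995 ]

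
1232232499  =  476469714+755762785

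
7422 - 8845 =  - 1423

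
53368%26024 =1320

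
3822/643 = 5 + 607/643 =5.94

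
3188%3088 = 100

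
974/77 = 974/77 = 12.65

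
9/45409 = 9/45409 =0.00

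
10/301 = 10/301 = 0.03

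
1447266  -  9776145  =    -  8328879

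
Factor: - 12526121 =  -  101^1*124021^1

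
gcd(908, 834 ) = 2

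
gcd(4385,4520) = 5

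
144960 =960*151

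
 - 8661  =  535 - 9196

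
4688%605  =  453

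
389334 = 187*2082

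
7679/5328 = 7679/5328 = 1.44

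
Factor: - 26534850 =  - 2^1*3^1*5^2 *176899^1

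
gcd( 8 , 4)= 4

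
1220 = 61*20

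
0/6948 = 0 = 0.00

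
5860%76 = 8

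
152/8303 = 8/437 = 0.02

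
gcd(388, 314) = 2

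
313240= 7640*41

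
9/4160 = 9/4160=0.00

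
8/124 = 2/31 = 0.06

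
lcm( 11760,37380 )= 1046640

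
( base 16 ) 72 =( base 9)136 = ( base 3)11020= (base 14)82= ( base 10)114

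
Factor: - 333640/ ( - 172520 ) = 439/227 = 227^(- 1)* 439^1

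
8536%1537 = 851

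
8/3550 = 4/1775=0.00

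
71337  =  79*903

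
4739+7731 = 12470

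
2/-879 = -2/879  =  -  0.00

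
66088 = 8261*8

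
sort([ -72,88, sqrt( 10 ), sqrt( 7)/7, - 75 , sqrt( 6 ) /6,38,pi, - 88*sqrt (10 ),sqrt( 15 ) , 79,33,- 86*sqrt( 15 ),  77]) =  [ - 86*sqrt( 15 ), - 88*sqrt( 10) ,  -  75, - 72, sqrt(7 ) /7,sqrt( 6 )/6, pi,sqrt( 10),sqrt ( 15 ),33, 38, 77,79, 88]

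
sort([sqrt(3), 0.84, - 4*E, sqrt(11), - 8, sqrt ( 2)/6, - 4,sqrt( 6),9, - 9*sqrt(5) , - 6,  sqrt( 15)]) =[ - 9*sqrt (5 ), - 4*E, - 8,  -  6, - 4, sqrt ( 2) /6,  0.84, sqrt (3 ),sqrt( 6),  sqrt( 11), sqrt(15),  9] 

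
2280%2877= 2280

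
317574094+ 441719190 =759293284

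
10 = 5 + 5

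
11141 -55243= - 44102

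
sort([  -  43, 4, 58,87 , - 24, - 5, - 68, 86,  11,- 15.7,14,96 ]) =[ - 68,- 43, - 24  , - 15.7, - 5, 4,11, 14,  58,86,87,96]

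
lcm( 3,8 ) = 24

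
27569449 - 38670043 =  - 11100594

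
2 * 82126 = 164252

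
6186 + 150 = 6336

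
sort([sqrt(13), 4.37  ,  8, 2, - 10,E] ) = [ - 10, 2 , E,sqrt( 13), 4.37, 8 ] 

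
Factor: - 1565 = - 5^1 * 313^1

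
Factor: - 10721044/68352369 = - 2^2 * 3^ (-1)*1259^(  -  1 )*18097^( - 1)  *2680261^1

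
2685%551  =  481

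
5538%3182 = 2356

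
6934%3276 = 382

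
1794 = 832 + 962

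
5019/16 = 5019/16=313.69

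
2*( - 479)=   -  958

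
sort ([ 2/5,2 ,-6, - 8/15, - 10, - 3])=[-10,- 6,  -  3, -8/15, 2/5,2] 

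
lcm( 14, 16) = 112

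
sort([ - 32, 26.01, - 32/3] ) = [ - 32,  -  32/3,  26.01]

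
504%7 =0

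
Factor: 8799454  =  2^1*263^1*16729^1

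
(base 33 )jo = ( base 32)kb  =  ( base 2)1010001011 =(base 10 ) 651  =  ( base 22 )17D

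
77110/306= 251 + 152/153= 251.99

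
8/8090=4/4045 = 0.00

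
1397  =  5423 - 4026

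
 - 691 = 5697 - 6388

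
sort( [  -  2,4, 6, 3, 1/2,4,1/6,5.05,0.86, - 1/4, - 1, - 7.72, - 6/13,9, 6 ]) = [ - 7.72, - 2, - 1  , - 6/13,- 1/4, 1/6,1/2, 0.86, 3, 4,  4, 5.05, 6, 6, 9 ] 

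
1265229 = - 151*(  -  8379 ) 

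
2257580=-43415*(  -  52 )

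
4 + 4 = 8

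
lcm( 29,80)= 2320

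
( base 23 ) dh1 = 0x1c65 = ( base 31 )7hf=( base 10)7269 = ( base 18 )147F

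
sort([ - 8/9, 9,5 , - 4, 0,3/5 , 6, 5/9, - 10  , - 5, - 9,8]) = [  -  10, - 9,- 5, - 4, - 8/9,0, 5/9, 3/5, 5,6,8,  9]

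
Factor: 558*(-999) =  - 2^1*3^5* 31^1 * 37^1 = - 557442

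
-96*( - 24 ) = 2304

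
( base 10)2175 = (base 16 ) 87F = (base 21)4JC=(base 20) 58F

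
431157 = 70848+360309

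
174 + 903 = 1077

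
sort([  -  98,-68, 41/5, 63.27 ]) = [-98,-68 , 41/5, 63.27]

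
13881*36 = 499716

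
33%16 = 1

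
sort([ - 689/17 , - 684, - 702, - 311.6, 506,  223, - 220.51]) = [ - 702, - 684,-311.6 ,  -  220.51, - 689/17, 223,506] 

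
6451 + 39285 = 45736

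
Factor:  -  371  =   - 7^1*53^1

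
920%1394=920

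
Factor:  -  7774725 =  - 3^1*5^2 *7^1 * 59^1*251^1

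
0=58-58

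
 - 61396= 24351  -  85747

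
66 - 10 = 56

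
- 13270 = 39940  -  53210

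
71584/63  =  71584/63 = 1136.25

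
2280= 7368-5088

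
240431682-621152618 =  - 380720936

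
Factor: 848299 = 37^1 * 101^1*227^1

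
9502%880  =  702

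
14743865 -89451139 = - 74707274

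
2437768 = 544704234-542266466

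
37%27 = 10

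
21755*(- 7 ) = -152285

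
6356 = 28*227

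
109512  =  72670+36842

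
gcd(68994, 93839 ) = 1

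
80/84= 20/21=0.95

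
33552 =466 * 72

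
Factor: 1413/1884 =3/4 =2^( - 2)*3^1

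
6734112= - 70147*(  -  96)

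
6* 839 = 5034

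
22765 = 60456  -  37691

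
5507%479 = 238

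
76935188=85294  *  902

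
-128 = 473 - 601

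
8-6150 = -6142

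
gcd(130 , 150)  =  10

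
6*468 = 2808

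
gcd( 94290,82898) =2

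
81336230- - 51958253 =133294483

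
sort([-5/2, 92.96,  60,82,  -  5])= [  -  5,  -  5/2, 60,82, 92.96 ] 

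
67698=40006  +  27692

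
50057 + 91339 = 141396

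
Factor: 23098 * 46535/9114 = 537432715/4557 = 3^( - 1 )*5^1*7^( - 2)*31^(  -  1)*41^1*227^1*11549^1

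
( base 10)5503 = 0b1010101111111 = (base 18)ghd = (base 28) 70F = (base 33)51p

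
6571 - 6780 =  - 209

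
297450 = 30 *9915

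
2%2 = 0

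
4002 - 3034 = 968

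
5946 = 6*991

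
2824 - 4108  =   - 1284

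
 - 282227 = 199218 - 481445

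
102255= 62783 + 39472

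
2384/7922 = 1192/3961 = 0.30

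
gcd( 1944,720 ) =72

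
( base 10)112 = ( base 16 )70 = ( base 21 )57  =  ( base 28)40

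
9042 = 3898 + 5144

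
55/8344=55/8344= 0.01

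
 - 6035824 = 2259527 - 8295351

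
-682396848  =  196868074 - 879264922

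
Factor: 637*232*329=2^3*7^3*13^1* 29^1*47^1 =48620936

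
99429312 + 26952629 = 126381941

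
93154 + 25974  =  119128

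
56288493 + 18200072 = 74488565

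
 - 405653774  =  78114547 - 483768321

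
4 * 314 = 1256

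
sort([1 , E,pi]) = [1, E,pi]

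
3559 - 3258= 301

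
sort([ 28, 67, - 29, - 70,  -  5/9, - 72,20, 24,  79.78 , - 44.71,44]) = [ - 72,-70, - 44.71, - 29, - 5/9,20, 24,  28,44,67,79.78 ] 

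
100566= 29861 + 70705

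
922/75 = 12 + 22/75 = 12.29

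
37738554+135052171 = 172790725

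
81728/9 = 81728/9 = 9080.89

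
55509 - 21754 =33755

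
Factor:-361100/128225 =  - 2^2 * 157^1*223^( -1) = - 628/223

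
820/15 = 54 + 2/3  =  54.67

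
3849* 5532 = 21292668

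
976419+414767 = 1391186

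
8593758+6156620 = 14750378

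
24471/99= 247 + 2/11 = 247.18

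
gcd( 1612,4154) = 62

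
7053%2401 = 2251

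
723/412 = 1  +  311/412 =1.75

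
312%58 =22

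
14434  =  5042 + 9392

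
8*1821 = 14568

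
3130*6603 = 20667390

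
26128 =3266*8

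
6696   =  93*72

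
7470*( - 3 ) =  - 22410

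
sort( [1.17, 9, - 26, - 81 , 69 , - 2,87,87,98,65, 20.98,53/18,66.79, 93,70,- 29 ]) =[ - 81, - 29, - 26, - 2,1.17,53/18,9 , 20.98,65,66.79,69, 70,87,87, 93,98]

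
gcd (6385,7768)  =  1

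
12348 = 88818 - 76470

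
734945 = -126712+861657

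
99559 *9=896031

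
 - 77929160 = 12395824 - 90324984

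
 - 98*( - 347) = 34006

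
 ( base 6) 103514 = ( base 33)7u1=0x21a6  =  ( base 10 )8614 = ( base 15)2844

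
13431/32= 13431/32  =  419.72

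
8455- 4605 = 3850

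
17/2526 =17/2526  =  0.01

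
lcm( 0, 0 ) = 0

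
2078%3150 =2078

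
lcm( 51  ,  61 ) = 3111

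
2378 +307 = 2685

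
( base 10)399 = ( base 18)143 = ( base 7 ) 1110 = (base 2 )110001111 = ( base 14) 207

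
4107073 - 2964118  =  1142955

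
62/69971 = 62/69971  =  0.00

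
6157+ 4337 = 10494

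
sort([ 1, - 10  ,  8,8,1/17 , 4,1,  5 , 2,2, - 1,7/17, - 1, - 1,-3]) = [  -  10,  -  3,-1, -1, - 1, 1/17,7/17,1 , 1,2, 2,4,5,  8,8]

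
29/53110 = 29/53110 = 0.00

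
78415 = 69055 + 9360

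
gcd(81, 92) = 1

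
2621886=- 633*(-4142 ) 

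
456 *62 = 28272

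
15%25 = 15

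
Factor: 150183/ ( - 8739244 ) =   -  2^( - 2 )*3^2*11^1*37^1*41^1*2184811^(- 1)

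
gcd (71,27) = 1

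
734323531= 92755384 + 641568147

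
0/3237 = 0 = 0.00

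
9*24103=216927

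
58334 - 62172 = - 3838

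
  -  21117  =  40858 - 61975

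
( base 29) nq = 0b1010110101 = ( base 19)1H9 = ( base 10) 693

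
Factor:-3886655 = -5^1 * 23^1*33797^1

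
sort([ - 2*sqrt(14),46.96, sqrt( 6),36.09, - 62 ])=[  -  62,-2 * sqrt(14), sqrt(6), 36.09,46.96] 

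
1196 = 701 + 495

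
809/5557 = 809/5557 = 0.15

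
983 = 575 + 408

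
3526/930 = 3+368/465= 3.79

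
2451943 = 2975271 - 523328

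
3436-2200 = 1236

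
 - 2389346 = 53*( -45082) 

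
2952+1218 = 4170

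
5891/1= 5891 = 5891.00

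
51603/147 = 17201/49 = 351.04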